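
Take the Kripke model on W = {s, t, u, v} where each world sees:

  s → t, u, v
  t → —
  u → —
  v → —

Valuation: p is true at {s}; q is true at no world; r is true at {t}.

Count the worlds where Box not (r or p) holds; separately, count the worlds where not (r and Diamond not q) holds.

3 and 4

For Box not (r or p):
s: successors {t, u, v}; not (r or p) there: t:F, u:T, v:T. ✗
t: no successors, so Box not (r or p) holds vacuously. ✓
u: no successors, so Box not (r or p) holds vacuously. ✓
v: no successors, so Box not (r or p) holds vacuously. ✓
— 3 worlds.
For not (r and Diamond not q):
s: r and Diamond not q is F. ✓
t: r and Diamond not q is F. ✓
u: r and Diamond not q is F. ✓
v: r and Diamond not q is F. ✓
— 4 worlds.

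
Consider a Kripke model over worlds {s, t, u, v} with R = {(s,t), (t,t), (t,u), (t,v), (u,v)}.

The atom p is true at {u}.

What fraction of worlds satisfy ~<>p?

3/4

s: <>p is F. ✓
t: <>p is T. ✗
u: <>p is F. ✓
v: <>p is F. ✓
That's 3 of 4 worlds, so 3/4.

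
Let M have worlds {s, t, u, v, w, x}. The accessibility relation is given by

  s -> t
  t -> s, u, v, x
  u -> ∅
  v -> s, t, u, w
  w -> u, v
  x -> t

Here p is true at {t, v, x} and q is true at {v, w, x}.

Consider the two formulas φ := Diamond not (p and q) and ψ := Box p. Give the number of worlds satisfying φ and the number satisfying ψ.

5 and 3

For Diamond not (p and q):
s: successors {t}; not (p and q) there: t:T. ✓
t: successors {s, u, v, x}; not (p and q) there: s:T, u:T, v:F, x:F. ✓
u: no successors, so Diamond not (p and q) fails. ✗
v: successors {s, t, u, w}; not (p and q) there: s:T, t:T, u:T, w:T. ✓
w: successors {u, v}; not (p and q) there: u:T, v:F. ✓
x: successors {t}; not (p and q) there: t:T. ✓
— 5 worlds.
For Box p:
s: successors {t}; p there: t:T. ✓
t: successors {s, u, v, x}; p there: s:F, u:F, v:T, x:T. ✗
u: no successors, so Box p holds vacuously. ✓
v: successors {s, t, u, w}; p there: s:F, t:T, u:F, w:F. ✗
w: successors {u, v}; p there: u:F, v:T. ✗
x: successors {t}; p there: t:T. ✓
— 3 worlds.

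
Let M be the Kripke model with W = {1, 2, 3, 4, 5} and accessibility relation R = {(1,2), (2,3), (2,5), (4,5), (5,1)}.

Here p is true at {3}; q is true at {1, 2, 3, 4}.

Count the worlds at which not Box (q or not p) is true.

0

1: Box (q or not p) is T. ✗
2: Box (q or not p) is T. ✗
3: Box (q or not p) is T. ✗
4: Box (q or not p) is T. ✗
5: Box (q or not p) is T. ✗
Satisfying worlds: ∅.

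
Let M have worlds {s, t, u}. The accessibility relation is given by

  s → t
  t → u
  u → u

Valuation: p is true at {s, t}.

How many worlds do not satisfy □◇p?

s: successors {t}; ◇p there: t:F. ✗
t: successors {u}; ◇p there: u:F. ✗
u: successors {u}; ◇p there: u:F. ✗
Satisfying worlds: ∅.
So □◇p fails at the other 3 worlds.

3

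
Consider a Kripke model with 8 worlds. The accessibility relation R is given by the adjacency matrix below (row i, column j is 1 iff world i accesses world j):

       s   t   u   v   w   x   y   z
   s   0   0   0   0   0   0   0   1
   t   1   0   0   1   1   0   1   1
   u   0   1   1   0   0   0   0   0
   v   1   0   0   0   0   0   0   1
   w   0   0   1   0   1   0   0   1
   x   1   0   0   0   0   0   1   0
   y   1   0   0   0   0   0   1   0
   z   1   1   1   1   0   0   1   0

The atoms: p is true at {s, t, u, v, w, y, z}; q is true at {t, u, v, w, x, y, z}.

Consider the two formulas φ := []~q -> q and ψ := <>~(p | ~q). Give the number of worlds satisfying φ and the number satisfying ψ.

8 and 0

For []~q -> q:
s: []~q is F, q is F. ✓
t: []~q is F, q is T. ✓
u: []~q is F, q is T. ✓
v: []~q is F, q is T. ✓
w: []~q is F, q is T. ✓
x: []~q is F, q is T. ✓
y: []~q is F, q is T. ✓
z: []~q is F, q is T. ✓
— 8 worlds.
For <>~(p | ~q):
s: successors {z}; ~(p | ~q) there: z:F. ✗
t: successors {s, v, w, y, z}; ~(p | ~q) there: s:F, v:F, w:F, y:F, z:F. ✗
u: successors {t, u}; ~(p | ~q) there: t:F, u:F. ✗
v: successors {s, z}; ~(p | ~q) there: s:F, z:F. ✗
w: successors {u, w, z}; ~(p | ~q) there: u:F, w:F, z:F. ✗
x: successors {s, y}; ~(p | ~q) there: s:F, y:F. ✗
y: successors {s, y}; ~(p | ~q) there: s:F, y:F. ✗
z: successors {s, t, u, v, y}; ~(p | ~q) there: s:F, t:F, u:F, v:F, y:F. ✗
— 0 worlds.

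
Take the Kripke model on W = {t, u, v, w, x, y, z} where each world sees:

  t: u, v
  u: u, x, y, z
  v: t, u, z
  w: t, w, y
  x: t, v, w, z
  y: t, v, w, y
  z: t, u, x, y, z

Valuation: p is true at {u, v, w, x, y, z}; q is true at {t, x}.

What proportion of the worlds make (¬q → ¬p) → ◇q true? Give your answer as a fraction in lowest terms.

6/7

t: ¬q → ¬p is T, ◇q is F. ✗
u: ¬q → ¬p is F, ◇q is T. ✓
v: ¬q → ¬p is F, ◇q is T. ✓
w: ¬q → ¬p is F, ◇q is T. ✓
x: ¬q → ¬p is T, ◇q is T. ✓
y: ¬q → ¬p is F, ◇q is T. ✓
z: ¬q → ¬p is F, ◇q is T. ✓
That's 6 of 7 worlds, so 6/7.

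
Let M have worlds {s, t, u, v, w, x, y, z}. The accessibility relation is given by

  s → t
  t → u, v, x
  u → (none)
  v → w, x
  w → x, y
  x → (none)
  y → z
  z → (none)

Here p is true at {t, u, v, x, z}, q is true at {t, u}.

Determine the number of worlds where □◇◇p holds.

4

s: successors {t}; ◇◇p there: t:T. ✓
t: successors {u, v, x}; ◇◇p there: u:F, v:T, x:F. ✗
u: no successors, so □◇◇p holds vacuously. ✓
v: successors {w, x}; ◇◇p there: w:T, x:F. ✗
w: successors {x, y}; ◇◇p there: x:F, y:F. ✗
x: no successors, so □◇◇p holds vacuously. ✓
y: successors {z}; ◇◇p there: z:F. ✗
z: no successors, so □◇◇p holds vacuously. ✓
Satisfying worlds: {s, u, x, z}.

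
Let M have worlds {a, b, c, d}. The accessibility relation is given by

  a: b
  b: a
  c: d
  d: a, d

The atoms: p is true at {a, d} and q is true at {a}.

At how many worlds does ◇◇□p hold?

a: successors {b}; ◇□p there: b:F. ✗
b: successors {a}; ◇□p there: a:T. ✓
c: successors {d}; ◇□p there: d:T. ✓
d: successors {a, d}; ◇□p there: a:T, d:T. ✓
Satisfying worlds: {b, c, d}.

3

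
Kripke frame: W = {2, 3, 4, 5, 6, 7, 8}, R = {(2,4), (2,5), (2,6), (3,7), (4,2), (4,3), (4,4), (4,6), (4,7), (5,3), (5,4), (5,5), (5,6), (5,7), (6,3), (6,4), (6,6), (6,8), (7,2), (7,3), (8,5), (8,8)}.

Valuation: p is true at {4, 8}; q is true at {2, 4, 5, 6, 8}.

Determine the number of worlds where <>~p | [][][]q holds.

7

2: <>~p is T, [][][]q is F. ✓
3: <>~p is T, [][][]q is F. ✓
4: <>~p is T, [][][]q is F. ✓
5: <>~p is T, [][][]q is F. ✓
6: <>~p is T, [][][]q is F. ✓
7: <>~p is T, [][][]q is F. ✓
8: <>~p is T, [][][]q is F. ✓
Satisfying worlds: {2, 3, 4, 5, 6, 7, 8}.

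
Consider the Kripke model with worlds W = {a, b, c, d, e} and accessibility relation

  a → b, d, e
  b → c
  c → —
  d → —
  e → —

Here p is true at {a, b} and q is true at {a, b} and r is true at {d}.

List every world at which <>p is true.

{a}

a: successors {b, d, e}; p there: b:T, d:F, e:F. ✓
b: successors {c}; p there: c:F. ✗
c: no successors, so <>p fails. ✗
d: no successors, so <>p fails. ✗
e: no successors, so <>p fails. ✗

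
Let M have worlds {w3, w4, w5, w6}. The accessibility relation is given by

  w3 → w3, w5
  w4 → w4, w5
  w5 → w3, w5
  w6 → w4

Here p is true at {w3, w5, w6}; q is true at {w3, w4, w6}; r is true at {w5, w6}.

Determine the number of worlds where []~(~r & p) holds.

2

w3: successors {w3, w5}; ~(~r & p) there: w3:F, w5:T. ✗
w4: successors {w4, w5}; ~(~r & p) there: w4:T, w5:T. ✓
w5: successors {w3, w5}; ~(~r & p) there: w3:F, w5:T. ✗
w6: successors {w4}; ~(~r & p) there: w4:T. ✓
Satisfying worlds: {w4, w6}.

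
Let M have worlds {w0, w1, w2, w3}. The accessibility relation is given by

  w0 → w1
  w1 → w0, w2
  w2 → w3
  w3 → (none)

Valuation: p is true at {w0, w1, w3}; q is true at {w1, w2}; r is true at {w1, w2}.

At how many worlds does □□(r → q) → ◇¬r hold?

2

w0: □□(r → q) is T, ◇¬r is F. ✗
w1: □□(r → q) is T, ◇¬r is T. ✓
w2: □□(r → q) is T, ◇¬r is T. ✓
w3: □□(r → q) is T, ◇¬r is F. ✗
Satisfying worlds: {w1, w2}.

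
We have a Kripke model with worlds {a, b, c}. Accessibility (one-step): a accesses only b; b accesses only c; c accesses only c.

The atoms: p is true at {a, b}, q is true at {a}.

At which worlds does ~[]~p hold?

a: []~p is F. ✓
b: []~p is T. ✗
c: []~p is T. ✗

{a}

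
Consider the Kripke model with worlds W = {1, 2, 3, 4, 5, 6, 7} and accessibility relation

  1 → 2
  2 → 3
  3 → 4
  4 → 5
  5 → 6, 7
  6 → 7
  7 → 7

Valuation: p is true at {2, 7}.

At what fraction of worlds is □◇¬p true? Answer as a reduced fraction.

4/7

1: successors {2}; ◇¬p there: 2:T. ✓
2: successors {3}; ◇¬p there: 3:T. ✓
3: successors {4}; ◇¬p there: 4:T. ✓
4: successors {5}; ◇¬p there: 5:T. ✓
5: successors {6, 7}; ◇¬p there: 6:F, 7:F. ✗
6: successors {7}; ◇¬p there: 7:F. ✗
7: successors {7}; ◇¬p there: 7:F. ✗
That's 4 of 7 worlds, so 4/7.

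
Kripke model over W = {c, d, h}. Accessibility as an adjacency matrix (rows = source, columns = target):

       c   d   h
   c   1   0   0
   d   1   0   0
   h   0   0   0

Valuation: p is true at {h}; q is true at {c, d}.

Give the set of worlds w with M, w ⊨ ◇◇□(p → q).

c: successors {c}; ◇□(p → q) there: c:T. ✓
d: successors {c}; ◇□(p → q) there: c:T. ✓
h: no successors, so ◇◇□(p → q) fails. ✗

{c, d}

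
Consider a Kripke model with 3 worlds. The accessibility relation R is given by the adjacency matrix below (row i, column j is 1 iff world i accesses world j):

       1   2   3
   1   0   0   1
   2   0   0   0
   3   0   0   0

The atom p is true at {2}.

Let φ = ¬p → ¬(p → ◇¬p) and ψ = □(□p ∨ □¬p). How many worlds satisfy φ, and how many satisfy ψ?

For ¬p → ¬(p → ◇¬p):
1: ¬p is T, ¬(p → ◇¬p) is F. ✗
2: ¬p is F, ¬(p → ◇¬p) is T. ✓
3: ¬p is T, ¬(p → ◇¬p) is F. ✗
— 1 world.
For □(□p ∨ □¬p):
1: successors {3}; □p ∨ □¬p there: 3:T. ✓
2: no successors, so □(□p ∨ □¬p) holds vacuously. ✓
3: no successors, so □(□p ∨ □¬p) holds vacuously. ✓
— 3 worlds.

1 and 3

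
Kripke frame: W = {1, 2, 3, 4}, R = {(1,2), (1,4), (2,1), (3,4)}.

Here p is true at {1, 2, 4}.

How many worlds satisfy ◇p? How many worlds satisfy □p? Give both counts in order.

3 and 4

For ◇p:
1: successors {2, 4}; p there: 2:T, 4:T. ✓
2: successors {1}; p there: 1:T. ✓
3: successors {4}; p there: 4:T. ✓
4: no successors, so ◇p fails. ✗
— 3 worlds.
For □p:
1: successors {2, 4}; p there: 2:T, 4:T. ✓
2: successors {1}; p there: 1:T. ✓
3: successors {4}; p there: 4:T. ✓
4: no successors, so □p holds vacuously. ✓
— 4 worlds.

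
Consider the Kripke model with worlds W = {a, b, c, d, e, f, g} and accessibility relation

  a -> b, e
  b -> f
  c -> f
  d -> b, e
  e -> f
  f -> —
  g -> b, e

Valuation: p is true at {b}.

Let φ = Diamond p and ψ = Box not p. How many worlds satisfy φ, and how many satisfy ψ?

For Diamond p:
a: successors {b, e}; p there: b:T, e:F. ✓
b: successors {f}; p there: f:F. ✗
c: successors {f}; p there: f:F. ✗
d: successors {b, e}; p there: b:T, e:F. ✓
e: successors {f}; p there: f:F. ✗
f: no successors, so Diamond p fails. ✗
g: successors {b, e}; p there: b:T, e:F. ✓
— 3 worlds.
For Box not p:
a: successors {b, e}; not p there: b:F, e:T. ✗
b: successors {f}; not p there: f:T. ✓
c: successors {f}; not p there: f:T. ✓
d: successors {b, e}; not p there: b:F, e:T. ✗
e: successors {f}; not p there: f:T. ✓
f: no successors, so Box not p holds vacuously. ✓
g: successors {b, e}; not p there: b:F, e:T. ✗
— 4 worlds.

3 and 4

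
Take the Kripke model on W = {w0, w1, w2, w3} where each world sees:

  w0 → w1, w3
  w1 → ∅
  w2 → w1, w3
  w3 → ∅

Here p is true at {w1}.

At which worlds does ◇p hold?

{w0, w2}

w0: successors {w1, w3}; p there: w1:T, w3:F. ✓
w1: no successors, so ◇p fails. ✗
w2: successors {w1, w3}; p there: w1:T, w3:F. ✓
w3: no successors, so ◇p fails. ✗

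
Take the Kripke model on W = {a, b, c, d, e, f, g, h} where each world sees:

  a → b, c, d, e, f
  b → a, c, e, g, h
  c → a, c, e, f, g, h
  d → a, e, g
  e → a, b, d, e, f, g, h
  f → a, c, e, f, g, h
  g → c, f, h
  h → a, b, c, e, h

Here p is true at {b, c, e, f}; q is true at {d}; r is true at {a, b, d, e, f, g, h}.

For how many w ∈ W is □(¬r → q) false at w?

a: successors {b, c, d, e, f}; ¬r → q there: b:T, c:F, d:T, e:T, f:T. ✗
b: successors {a, c, e, g, h}; ¬r → q there: a:T, c:F, e:T, g:T, h:T. ✗
c: successors {a, c, e, f, g, h}; ¬r → q there: a:T, c:F, e:T, f:T, g:T, h:T. ✗
d: successors {a, e, g}; ¬r → q there: a:T, e:T, g:T. ✓
e: successors {a, b, d, e, f, g, h}; ¬r → q there: a:T, b:T, d:T, e:T, f:T, g:T, h:T. ✓
f: successors {a, c, e, f, g, h}; ¬r → q there: a:T, c:F, e:T, f:T, g:T, h:T. ✗
g: successors {c, f, h}; ¬r → q there: c:F, f:T, h:T. ✗
h: successors {a, b, c, e, h}; ¬r → q there: a:T, b:T, c:F, e:T, h:T. ✗
Satisfying worlds: {d, e}.
So □(¬r → q) fails at the other 6 worlds.

6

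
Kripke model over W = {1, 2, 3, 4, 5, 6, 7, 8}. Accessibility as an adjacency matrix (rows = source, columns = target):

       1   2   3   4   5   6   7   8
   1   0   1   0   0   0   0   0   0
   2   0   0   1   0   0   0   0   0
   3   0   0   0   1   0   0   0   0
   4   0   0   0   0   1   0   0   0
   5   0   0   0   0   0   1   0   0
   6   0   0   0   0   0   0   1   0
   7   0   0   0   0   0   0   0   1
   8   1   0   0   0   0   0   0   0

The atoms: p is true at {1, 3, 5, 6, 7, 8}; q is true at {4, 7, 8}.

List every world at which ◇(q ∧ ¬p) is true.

1: successors {2}; q ∧ ¬p there: 2:F. ✗
2: successors {3}; q ∧ ¬p there: 3:F. ✗
3: successors {4}; q ∧ ¬p there: 4:T. ✓
4: successors {5}; q ∧ ¬p there: 5:F. ✗
5: successors {6}; q ∧ ¬p there: 6:F. ✗
6: successors {7}; q ∧ ¬p there: 7:F. ✗
7: successors {8}; q ∧ ¬p there: 8:F. ✗
8: successors {1}; q ∧ ¬p there: 1:F. ✗

{3}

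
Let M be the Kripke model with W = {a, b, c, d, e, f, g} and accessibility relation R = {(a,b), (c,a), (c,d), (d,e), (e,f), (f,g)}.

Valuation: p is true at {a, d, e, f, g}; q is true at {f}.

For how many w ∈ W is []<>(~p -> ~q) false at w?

2

a: successors {b}; <>(~p -> ~q) there: b:F. ✗
b: no successors, so []<>(~p -> ~q) holds vacuously. ✓
c: successors {a, d}; <>(~p -> ~q) there: a:T, d:T. ✓
d: successors {e}; <>(~p -> ~q) there: e:T. ✓
e: successors {f}; <>(~p -> ~q) there: f:T. ✓
f: successors {g}; <>(~p -> ~q) there: g:F. ✗
g: no successors, so []<>(~p -> ~q) holds vacuously. ✓
Satisfying worlds: {b, c, d, e, g}.
So []<>(~p -> ~q) fails at the other 2 worlds.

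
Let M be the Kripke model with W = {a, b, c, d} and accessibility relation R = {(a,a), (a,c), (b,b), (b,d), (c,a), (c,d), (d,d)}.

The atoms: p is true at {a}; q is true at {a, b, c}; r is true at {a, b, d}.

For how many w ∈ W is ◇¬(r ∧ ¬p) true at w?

a: successors {a, c}; ¬(r ∧ ¬p) there: a:T, c:T. ✓
b: successors {b, d}; ¬(r ∧ ¬p) there: b:F, d:F. ✗
c: successors {a, d}; ¬(r ∧ ¬p) there: a:T, d:F. ✓
d: successors {d}; ¬(r ∧ ¬p) there: d:F. ✗
Satisfying worlds: {a, c}.

2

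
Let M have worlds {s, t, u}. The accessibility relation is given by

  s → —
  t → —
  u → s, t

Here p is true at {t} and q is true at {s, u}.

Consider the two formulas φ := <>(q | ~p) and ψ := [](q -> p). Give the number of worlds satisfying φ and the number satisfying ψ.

For <>(q | ~p):
s: no successors, so <>(q | ~p) fails. ✗
t: no successors, so <>(q | ~p) fails. ✗
u: successors {s, t}; q | ~p there: s:T, t:F. ✓
— 1 world.
For [](q -> p):
s: no successors, so [](q -> p) holds vacuously. ✓
t: no successors, so [](q -> p) holds vacuously. ✓
u: successors {s, t}; q -> p there: s:F, t:T. ✗
— 2 worlds.

1 and 2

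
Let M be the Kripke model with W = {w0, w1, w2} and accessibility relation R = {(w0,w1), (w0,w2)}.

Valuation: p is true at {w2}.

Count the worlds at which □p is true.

w0: successors {w1, w2}; p there: w1:F, w2:T. ✗
w1: no successors, so □p holds vacuously. ✓
w2: no successors, so □p holds vacuously. ✓
Satisfying worlds: {w1, w2}.

2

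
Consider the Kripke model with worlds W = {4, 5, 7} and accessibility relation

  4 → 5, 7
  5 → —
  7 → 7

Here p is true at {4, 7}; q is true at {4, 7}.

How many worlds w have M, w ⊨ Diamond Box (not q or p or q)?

2

4: successors {5, 7}; Box (not q or p or q) there: 5:T, 7:T. ✓
5: no successors, so Diamond Box (not q or p or q) fails. ✗
7: successors {7}; Box (not q or p or q) there: 7:T. ✓
Satisfying worlds: {4, 7}.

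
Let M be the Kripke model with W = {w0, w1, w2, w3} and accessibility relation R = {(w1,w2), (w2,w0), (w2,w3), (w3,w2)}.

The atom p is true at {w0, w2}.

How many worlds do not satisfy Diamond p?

1

w0: no successors, so Diamond p fails. ✗
w1: successors {w2}; p there: w2:T. ✓
w2: successors {w0, w3}; p there: w0:T, w3:F. ✓
w3: successors {w2}; p there: w2:T. ✓
Satisfying worlds: {w1, w2, w3}.
So Diamond p fails at the other 1 world.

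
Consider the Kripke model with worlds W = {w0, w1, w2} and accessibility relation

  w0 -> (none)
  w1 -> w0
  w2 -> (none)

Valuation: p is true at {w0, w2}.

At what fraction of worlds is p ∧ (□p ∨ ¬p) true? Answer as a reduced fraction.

w0: p is T, □p ∨ ¬p is T. ✓
w1: p is F, □p ∨ ¬p is T. ✗
w2: p is T, □p ∨ ¬p is T. ✓
That's 2 of 3 worlds, so 2/3.

2/3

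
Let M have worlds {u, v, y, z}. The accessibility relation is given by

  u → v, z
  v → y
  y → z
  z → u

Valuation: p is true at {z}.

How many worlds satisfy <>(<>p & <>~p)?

1

u: successors {v, z}; <>p & <>~p there: v:F, z:F. ✗
v: successors {y}; <>p & <>~p there: y:F. ✗
y: successors {z}; <>p & <>~p there: z:F. ✗
z: successors {u}; <>p & <>~p there: u:T. ✓
Satisfying worlds: {z}.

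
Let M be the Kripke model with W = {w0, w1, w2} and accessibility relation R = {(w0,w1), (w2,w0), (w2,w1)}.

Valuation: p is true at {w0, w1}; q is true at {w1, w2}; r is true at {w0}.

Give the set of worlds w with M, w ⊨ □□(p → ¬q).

w0: successors {w1}; □(p → ¬q) there: w1:T. ✓
w1: no successors, so □□(p → ¬q) holds vacuously. ✓
w2: successors {w0, w1}; □(p → ¬q) there: w0:F, w1:T. ✗

{w0, w1}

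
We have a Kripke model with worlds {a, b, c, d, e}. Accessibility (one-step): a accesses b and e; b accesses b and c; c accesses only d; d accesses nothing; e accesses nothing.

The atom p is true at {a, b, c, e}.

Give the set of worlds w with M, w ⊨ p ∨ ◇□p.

{a, b, c, e}

a: p is T, ◇□p is T. ✓
b: p is T, ◇□p is T. ✓
c: p is T, ◇□p is T. ✓
d: p is F, ◇□p is F. ✗
e: p is T, ◇□p is F. ✓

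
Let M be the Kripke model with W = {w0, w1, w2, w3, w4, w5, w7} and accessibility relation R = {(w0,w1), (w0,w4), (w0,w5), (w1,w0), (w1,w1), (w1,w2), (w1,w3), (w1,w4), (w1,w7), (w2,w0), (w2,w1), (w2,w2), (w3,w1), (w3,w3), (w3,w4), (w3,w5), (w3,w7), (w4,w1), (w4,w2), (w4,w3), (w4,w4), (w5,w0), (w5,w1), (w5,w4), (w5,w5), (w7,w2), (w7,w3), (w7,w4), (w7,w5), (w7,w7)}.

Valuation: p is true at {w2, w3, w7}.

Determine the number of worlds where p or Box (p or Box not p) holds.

3

w0: p is F, Box (p or Box not p) is F. ✗
w1: p is F, Box (p or Box not p) is F. ✗
w2: p is T, Box (p or Box not p) is F. ✓
w3: p is T, Box (p or Box not p) is F. ✓
w4: p is F, Box (p or Box not p) is F. ✗
w5: p is F, Box (p or Box not p) is F. ✗
w7: p is T, Box (p or Box not p) is F. ✓
Satisfying worlds: {w2, w3, w7}.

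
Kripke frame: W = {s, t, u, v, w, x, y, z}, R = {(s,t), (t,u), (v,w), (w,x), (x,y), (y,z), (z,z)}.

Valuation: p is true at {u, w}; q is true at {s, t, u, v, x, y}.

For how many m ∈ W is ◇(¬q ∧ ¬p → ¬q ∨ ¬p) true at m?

7

s: successors {t}; ¬q ∧ ¬p → ¬q ∨ ¬p there: t:T. ✓
t: successors {u}; ¬q ∧ ¬p → ¬q ∨ ¬p there: u:T. ✓
u: no successors, so ◇(¬q ∧ ¬p → ¬q ∨ ¬p) fails. ✗
v: successors {w}; ¬q ∧ ¬p → ¬q ∨ ¬p there: w:T. ✓
w: successors {x}; ¬q ∧ ¬p → ¬q ∨ ¬p there: x:T. ✓
x: successors {y}; ¬q ∧ ¬p → ¬q ∨ ¬p there: y:T. ✓
y: successors {z}; ¬q ∧ ¬p → ¬q ∨ ¬p there: z:T. ✓
z: successors {z}; ¬q ∧ ¬p → ¬q ∨ ¬p there: z:T. ✓
Satisfying worlds: {s, t, v, w, x, y, z}.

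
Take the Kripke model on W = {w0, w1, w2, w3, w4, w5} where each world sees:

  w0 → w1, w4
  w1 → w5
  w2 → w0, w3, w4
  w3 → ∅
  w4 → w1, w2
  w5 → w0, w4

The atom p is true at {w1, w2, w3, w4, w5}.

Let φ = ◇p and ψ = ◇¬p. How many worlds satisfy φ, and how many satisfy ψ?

5 and 2

For ◇p:
w0: successors {w1, w4}; p there: w1:T, w4:T. ✓
w1: successors {w5}; p there: w5:T. ✓
w2: successors {w0, w3, w4}; p there: w0:F, w3:T, w4:T. ✓
w3: no successors, so ◇p fails. ✗
w4: successors {w1, w2}; p there: w1:T, w2:T. ✓
w5: successors {w0, w4}; p there: w0:F, w4:T. ✓
— 5 worlds.
For ◇¬p:
w0: successors {w1, w4}; ¬p there: w1:F, w4:F. ✗
w1: successors {w5}; ¬p there: w5:F. ✗
w2: successors {w0, w3, w4}; ¬p there: w0:T, w3:F, w4:F. ✓
w3: no successors, so ◇¬p fails. ✗
w4: successors {w1, w2}; ¬p there: w1:F, w2:F. ✗
w5: successors {w0, w4}; ¬p there: w0:T, w4:F. ✓
— 2 worlds.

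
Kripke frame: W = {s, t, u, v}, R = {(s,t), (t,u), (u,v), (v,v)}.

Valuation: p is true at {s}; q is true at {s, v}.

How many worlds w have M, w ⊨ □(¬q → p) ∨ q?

s: □(¬q → p) is F, q is T. ✓
t: □(¬q → p) is F, q is F. ✗
u: □(¬q → p) is T, q is F. ✓
v: □(¬q → p) is T, q is T. ✓
Satisfying worlds: {s, u, v}.

3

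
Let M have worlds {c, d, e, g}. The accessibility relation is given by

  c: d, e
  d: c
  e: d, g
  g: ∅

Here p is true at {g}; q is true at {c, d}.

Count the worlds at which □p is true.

1

c: successors {d, e}; p there: d:F, e:F. ✗
d: successors {c}; p there: c:F. ✗
e: successors {d, g}; p there: d:F, g:T. ✗
g: no successors, so □p holds vacuously. ✓
Satisfying worlds: {g}.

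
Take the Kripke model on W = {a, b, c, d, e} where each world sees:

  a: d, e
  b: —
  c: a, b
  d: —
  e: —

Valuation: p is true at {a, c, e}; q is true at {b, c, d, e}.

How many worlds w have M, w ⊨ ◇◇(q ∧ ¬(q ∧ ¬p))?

1

a: successors {d, e}; ◇(q ∧ ¬(q ∧ ¬p)) there: d:F, e:F. ✗
b: no successors, so ◇◇(q ∧ ¬(q ∧ ¬p)) fails. ✗
c: successors {a, b}; ◇(q ∧ ¬(q ∧ ¬p)) there: a:T, b:F. ✓
d: no successors, so ◇◇(q ∧ ¬(q ∧ ¬p)) fails. ✗
e: no successors, so ◇◇(q ∧ ¬(q ∧ ¬p)) fails. ✗
Satisfying worlds: {c}.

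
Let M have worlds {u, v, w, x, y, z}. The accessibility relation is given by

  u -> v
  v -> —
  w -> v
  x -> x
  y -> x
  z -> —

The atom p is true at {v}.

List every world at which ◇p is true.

u: successors {v}; p there: v:T. ✓
v: no successors, so ◇p fails. ✗
w: successors {v}; p there: v:T. ✓
x: successors {x}; p there: x:F. ✗
y: successors {x}; p there: x:F. ✗
z: no successors, so ◇p fails. ✗

{u, w}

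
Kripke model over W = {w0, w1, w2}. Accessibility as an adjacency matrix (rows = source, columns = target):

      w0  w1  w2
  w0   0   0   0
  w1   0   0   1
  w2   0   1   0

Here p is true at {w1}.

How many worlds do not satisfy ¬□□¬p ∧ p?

2

w0: ¬□□¬p is F, p is F. ✗
w1: ¬□□¬p is T, p is T. ✓
w2: ¬□□¬p is F, p is F. ✗
Satisfying worlds: {w1}.
So ¬□□¬p ∧ p fails at the other 2 worlds.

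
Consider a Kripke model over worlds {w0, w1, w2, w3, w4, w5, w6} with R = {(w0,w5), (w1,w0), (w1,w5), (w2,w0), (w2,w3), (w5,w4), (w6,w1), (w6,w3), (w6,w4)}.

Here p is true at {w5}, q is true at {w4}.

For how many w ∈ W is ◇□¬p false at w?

2

w0: successors {w5}; □¬p there: w5:T. ✓
w1: successors {w0, w5}; □¬p there: w0:F, w5:T. ✓
w2: successors {w0, w3}; □¬p there: w0:F, w3:T. ✓
w3: no successors, so ◇□¬p fails. ✗
w4: no successors, so ◇□¬p fails. ✗
w5: successors {w4}; □¬p there: w4:T. ✓
w6: successors {w1, w3, w4}; □¬p there: w1:F, w3:T, w4:T. ✓
Satisfying worlds: {w0, w1, w2, w5, w6}.
So ◇□¬p fails at the other 2 worlds.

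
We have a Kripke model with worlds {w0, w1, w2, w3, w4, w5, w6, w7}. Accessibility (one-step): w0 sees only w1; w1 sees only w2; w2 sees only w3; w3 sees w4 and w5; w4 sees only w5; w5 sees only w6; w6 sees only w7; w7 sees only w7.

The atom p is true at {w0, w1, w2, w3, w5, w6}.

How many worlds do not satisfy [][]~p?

5

w0: successors {w1}; []~p there: w1:F. ✗
w1: successors {w2}; []~p there: w2:F. ✗
w2: successors {w3}; []~p there: w3:F. ✗
w3: successors {w4, w5}; []~p there: w4:F, w5:F. ✗
w4: successors {w5}; []~p there: w5:F. ✗
w5: successors {w6}; []~p there: w6:T. ✓
w6: successors {w7}; []~p there: w7:T. ✓
w7: successors {w7}; []~p there: w7:T. ✓
Satisfying worlds: {w5, w6, w7}.
So [][]~p fails at the other 5 worlds.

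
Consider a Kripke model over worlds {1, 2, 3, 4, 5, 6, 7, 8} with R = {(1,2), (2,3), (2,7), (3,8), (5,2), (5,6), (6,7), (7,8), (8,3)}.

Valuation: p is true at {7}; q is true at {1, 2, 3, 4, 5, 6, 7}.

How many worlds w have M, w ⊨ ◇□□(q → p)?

4

1: successors {2}; □□(q → p) there: 2:T. ✓
2: successors {3, 7}; □□(q → p) there: 3:F, 7:F. ✗
3: successors {8}; □□(q → p) there: 8:T. ✓
4: no successors, so ◇□□(q → p) fails. ✗
5: successors {2, 6}; □□(q → p) there: 2:T, 6:T. ✓
6: successors {7}; □□(q → p) there: 7:F. ✗
7: successors {8}; □□(q → p) there: 8:T. ✓
8: successors {3}; □□(q → p) there: 3:F. ✗
Satisfying worlds: {1, 3, 5, 7}.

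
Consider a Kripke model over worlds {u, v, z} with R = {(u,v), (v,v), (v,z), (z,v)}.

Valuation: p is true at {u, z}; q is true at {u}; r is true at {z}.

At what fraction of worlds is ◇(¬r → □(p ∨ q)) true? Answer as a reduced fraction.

u: successors {v}; ¬r → □(p ∨ q) there: v:F. ✗
v: successors {v, z}; ¬r → □(p ∨ q) there: v:F, z:T. ✓
z: successors {v}; ¬r → □(p ∨ q) there: v:F. ✗
That's 1 of 3 worlds, so 1/3.

1/3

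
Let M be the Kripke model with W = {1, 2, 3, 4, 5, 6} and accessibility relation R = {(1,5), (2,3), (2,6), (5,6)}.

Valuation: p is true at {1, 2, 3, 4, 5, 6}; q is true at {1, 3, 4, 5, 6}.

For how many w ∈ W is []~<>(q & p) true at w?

1: successors {5}; ~<>(q & p) there: 5:F. ✗
2: successors {3, 6}; ~<>(q & p) there: 3:T, 6:T. ✓
3: no successors, so []~<>(q & p) holds vacuously. ✓
4: no successors, so []~<>(q & p) holds vacuously. ✓
5: successors {6}; ~<>(q & p) there: 6:T. ✓
6: no successors, so []~<>(q & p) holds vacuously. ✓
Satisfying worlds: {2, 3, 4, 5, 6}.

5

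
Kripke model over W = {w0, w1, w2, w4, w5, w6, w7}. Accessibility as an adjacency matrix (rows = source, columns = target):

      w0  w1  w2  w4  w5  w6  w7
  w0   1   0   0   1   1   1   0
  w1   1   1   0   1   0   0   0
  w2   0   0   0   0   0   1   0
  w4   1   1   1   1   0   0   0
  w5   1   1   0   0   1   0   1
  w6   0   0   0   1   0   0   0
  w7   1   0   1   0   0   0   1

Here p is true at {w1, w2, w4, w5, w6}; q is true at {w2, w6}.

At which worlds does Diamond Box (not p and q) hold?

w0: successors {w0, w4, w5, w6}; Box (not p and q) there: w0:F, w4:F, w5:F, w6:F. ✗
w1: successors {w0, w1, w4}; Box (not p and q) there: w0:F, w1:F, w4:F. ✗
w2: successors {w6}; Box (not p and q) there: w6:F. ✗
w4: successors {w0, w1, w2, w4}; Box (not p and q) there: w0:F, w1:F, w2:F, w4:F. ✗
w5: successors {w0, w1, w5, w7}; Box (not p and q) there: w0:F, w1:F, w5:F, w7:F. ✗
w6: successors {w4}; Box (not p and q) there: w4:F. ✗
w7: successors {w0, w2, w7}; Box (not p and q) there: w0:F, w2:F, w7:F. ✗

∅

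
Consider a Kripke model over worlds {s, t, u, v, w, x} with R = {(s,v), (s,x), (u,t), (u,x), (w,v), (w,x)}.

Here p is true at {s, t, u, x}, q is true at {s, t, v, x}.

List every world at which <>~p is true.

s: successors {v, x}; ~p there: v:T, x:F. ✓
t: no successors, so <>~p fails. ✗
u: successors {t, x}; ~p there: t:F, x:F. ✗
v: no successors, so <>~p fails. ✗
w: successors {v, x}; ~p there: v:T, x:F. ✓
x: no successors, so <>~p fails. ✗

{s, w}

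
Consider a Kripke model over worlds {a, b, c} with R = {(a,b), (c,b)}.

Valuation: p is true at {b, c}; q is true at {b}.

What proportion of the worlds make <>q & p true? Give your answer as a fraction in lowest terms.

a: <>q is T, p is F. ✗
b: <>q is F, p is T. ✗
c: <>q is T, p is T. ✓
That's 1 of 3 worlds, so 1/3.

1/3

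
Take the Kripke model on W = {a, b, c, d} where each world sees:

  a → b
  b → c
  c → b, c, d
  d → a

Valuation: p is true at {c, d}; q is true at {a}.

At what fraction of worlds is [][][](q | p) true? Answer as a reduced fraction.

a: successors {b}; [][](q | p) there: b:F. ✗
b: successors {c}; [][](q | p) there: c:F. ✗
c: successors {b, c, d}; [][](q | p) there: b:F, c:F, d:F. ✗
d: successors {a}; [][](q | p) there: a:T. ✓
That's 1 of 4 worlds, so 1/4.

1/4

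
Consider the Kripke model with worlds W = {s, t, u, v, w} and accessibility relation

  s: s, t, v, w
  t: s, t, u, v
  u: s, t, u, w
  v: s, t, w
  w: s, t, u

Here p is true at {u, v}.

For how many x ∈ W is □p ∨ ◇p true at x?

4

s: □p is F, ◇p is T. ✓
t: □p is F, ◇p is T. ✓
u: □p is F, ◇p is T. ✓
v: □p is F, ◇p is F. ✗
w: □p is F, ◇p is T. ✓
Satisfying worlds: {s, t, u, w}.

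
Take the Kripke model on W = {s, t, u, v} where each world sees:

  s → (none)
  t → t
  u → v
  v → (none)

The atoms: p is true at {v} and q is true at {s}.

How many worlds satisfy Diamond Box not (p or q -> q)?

s: no successors, so Diamond Box not (p or q -> q) fails. ✗
t: successors {t}; Box not (p or q -> q) there: t:F. ✗
u: successors {v}; Box not (p or q -> q) there: v:T. ✓
v: no successors, so Diamond Box not (p or q -> q) fails. ✗
Satisfying worlds: {u}.

1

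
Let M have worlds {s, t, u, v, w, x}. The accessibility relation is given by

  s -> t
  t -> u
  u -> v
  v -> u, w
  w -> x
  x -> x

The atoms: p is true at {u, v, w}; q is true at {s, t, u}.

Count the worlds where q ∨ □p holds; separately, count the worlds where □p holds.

4 and 3

For q ∨ □p:
s: q is T, □p is F. ✓
t: q is T, □p is T. ✓
u: q is T, □p is T. ✓
v: q is F, □p is T. ✓
w: q is F, □p is F. ✗
x: q is F, □p is F. ✗
— 4 worlds.
For □p:
s: successors {t}; p there: t:F. ✗
t: successors {u}; p there: u:T. ✓
u: successors {v}; p there: v:T. ✓
v: successors {u, w}; p there: u:T, w:T. ✓
w: successors {x}; p there: x:F. ✗
x: successors {x}; p there: x:F. ✗
— 3 worlds.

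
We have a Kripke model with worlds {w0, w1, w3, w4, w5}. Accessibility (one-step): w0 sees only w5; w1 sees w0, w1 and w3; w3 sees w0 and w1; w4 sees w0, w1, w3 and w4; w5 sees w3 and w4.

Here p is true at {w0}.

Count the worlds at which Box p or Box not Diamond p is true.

w0: Box p is F, Box not Diamond p is T. ✓
w1: Box p is F, Box not Diamond p is F. ✗
w3: Box p is F, Box not Diamond p is F. ✗
w4: Box p is F, Box not Diamond p is F. ✗
w5: Box p is F, Box not Diamond p is F. ✗
Satisfying worlds: {w0}.

1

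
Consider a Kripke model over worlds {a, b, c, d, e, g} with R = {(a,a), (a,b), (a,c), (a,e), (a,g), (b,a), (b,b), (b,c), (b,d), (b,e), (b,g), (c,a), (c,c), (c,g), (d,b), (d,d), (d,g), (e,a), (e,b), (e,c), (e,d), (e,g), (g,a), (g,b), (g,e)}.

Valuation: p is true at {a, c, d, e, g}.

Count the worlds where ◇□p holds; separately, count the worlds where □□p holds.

4 and 0

For ◇□p:
a: successors {a, b, c, e, g}; □p there: a:F, b:F, c:T, e:F, g:F. ✓
b: successors {a, b, c, d, e, g}; □p there: a:F, b:F, c:T, d:F, e:F, g:F. ✓
c: successors {a, c, g}; □p there: a:F, c:T, g:F. ✓
d: successors {b, d, g}; □p there: b:F, d:F, g:F. ✗
e: successors {a, b, c, d, g}; □p there: a:F, b:F, c:T, d:F, g:F. ✓
g: successors {a, b, e}; □p there: a:F, b:F, e:F. ✗
— 4 worlds.
For □□p:
a: successors {a, b, c, e, g}; □p there: a:F, b:F, c:T, e:F, g:F. ✗
b: successors {a, b, c, d, e, g}; □p there: a:F, b:F, c:T, d:F, e:F, g:F. ✗
c: successors {a, c, g}; □p there: a:F, c:T, g:F. ✗
d: successors {b, d, g}; □p there: b:F, d:F, g:F. ✗
e: successors {a, b, c, d, g}; □p there: a:F, b:F, c:T, d:F, g:F. ✗
g: successors {a, b, e}; □p there: a:F, b:F, e:F. ✗
— 0 worlds.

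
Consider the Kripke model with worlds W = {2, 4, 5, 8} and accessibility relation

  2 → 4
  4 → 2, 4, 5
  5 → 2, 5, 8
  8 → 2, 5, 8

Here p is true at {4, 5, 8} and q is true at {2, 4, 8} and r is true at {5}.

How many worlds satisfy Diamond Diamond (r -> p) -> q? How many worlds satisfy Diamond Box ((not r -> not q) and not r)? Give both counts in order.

For Diamond Diamond (r -> p) -> q:
2: Diamond Diamond (r -> p) is T, q is T. ✓
4: Diamond Diamond (r -> p) is T, q is T. ✓
5: Diamond Diamond (r -> p) is T, q is F. ✗
8: Diamond Diamond (r -> p) is T, q is T. ✓
— 3 worlds.
For Diamond Box ((not r -> not q) and not r):
2: successors {4}; Box ((not r -> not q) and not r) there: 4:F. ✗
4: successors {2, 4, 5}; Box ((not r -> not q) and not r) there: 2:F, 4:F, 5:F. ✗
5: successors {2, 5, 8}; Box ((not r -> not q) and not r) there: 2:F, 5:F, 8:F. ✗
8: successors {2, 5, 8}; Box ((not r -> not q) and not r) there: 2:F, 5:F, 8:F. ✗
— 0 worlds.

3 and 0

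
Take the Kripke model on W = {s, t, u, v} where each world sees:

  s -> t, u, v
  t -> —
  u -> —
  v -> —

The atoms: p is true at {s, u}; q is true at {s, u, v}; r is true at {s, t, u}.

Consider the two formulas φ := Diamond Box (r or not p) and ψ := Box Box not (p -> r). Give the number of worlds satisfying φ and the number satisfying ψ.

For Diamond Box (r or not p):
s: successors {t, u, v}; Box (r or not p) there: t:T, u:T, v:T. ✓
t: no successors, so Diamond Box (r or not p) fails. ✗
u: no successors, so Diamond Box (r or not p) fails. ✗
v: no successors, so Diamond Box (r or not p) fails. ✗
— 1 world.
For Box Box not (p -> r):
s: successors {t, u, v}; Box not (p -> r) there: t:T, u:T, v:T. ✓
t: no successors, so Box Box not (p -> r) holds vacuously. ✓
u: no successors, so Box Box not (p -> r) holds vacuously. ✓
v: no successors, so Box Box not (p -> r) holds vacuously. ✓
— 4 worlds.

1 and 4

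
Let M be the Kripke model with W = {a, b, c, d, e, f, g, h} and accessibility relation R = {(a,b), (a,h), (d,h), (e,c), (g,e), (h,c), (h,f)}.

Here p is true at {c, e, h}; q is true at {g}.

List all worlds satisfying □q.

a: successors {b, h}; q there: b:F, h:F. ✗
b: no successors, so □q holds vacuously. ✓
c: no successors, so □q holds vacuously. ✓
d: successors {h}; q there: h:F. ✗
e: successors {c}; q there: c:F. ✗
f: no successors, so □q holds vacuously. ✓
g: successors {e}; q there: e:F. ✗
h: successors {c, f}; q there: c:F, f:F. ✗

{b, c, f}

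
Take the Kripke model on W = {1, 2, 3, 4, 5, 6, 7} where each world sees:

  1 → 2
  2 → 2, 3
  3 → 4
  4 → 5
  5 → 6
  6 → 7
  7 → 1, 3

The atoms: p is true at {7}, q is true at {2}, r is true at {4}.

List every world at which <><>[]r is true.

1: successors {2}; <>[]r there: 2:T. ✓
2: successors {2, 3}; <>[]r there: 2:T, 3:F. ✓
3: successors {4}; <>[]r there: 4:F. ✗
4: successors {5}; <>[]r there: 5:F. ✗
5: successors {6}; <>[]r there: 6:F. ✗
6: successors {7}; <>[]r there: 7:T. ✓
7: successors {1, 3}; <>[]r there: 1:F, 3:F. ✗

{1, 2, 6}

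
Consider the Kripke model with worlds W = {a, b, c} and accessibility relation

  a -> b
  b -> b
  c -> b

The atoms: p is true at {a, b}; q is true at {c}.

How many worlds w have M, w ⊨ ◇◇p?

a: successors {b}; ◇p there: b:T. ✓
b: successors {b}; ◇p there: b:T. ✓
c: successors {b}; ◇p there: b:T. ✓
Satisfying worlds: {a, b, c}.

3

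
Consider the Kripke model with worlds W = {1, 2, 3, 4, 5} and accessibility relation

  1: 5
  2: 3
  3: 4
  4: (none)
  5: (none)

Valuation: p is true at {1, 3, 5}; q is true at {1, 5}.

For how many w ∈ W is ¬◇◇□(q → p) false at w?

1: ◇◇□(q → p) is F. ✓
2: ◇◇□(q → p) is T. ✗
3: ◇◇□(q → p) is F. ✓
4: ◇◇□(q → p) is F. ✓
5: ◇◇□(q → p) is F. ✓
Satisfying worlds: {1, 3, 4, 5}.
So ¬◇◇□(q → p) fails at the other 1 world.

1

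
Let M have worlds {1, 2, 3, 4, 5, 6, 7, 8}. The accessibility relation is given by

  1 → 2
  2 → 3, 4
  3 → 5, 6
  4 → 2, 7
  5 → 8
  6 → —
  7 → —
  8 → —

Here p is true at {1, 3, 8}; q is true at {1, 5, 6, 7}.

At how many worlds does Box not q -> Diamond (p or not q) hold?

1: Box not q is T, Diamond (p or not q) is T. ✓
2: Box not q is T, Diamond (p or not q) is T. ✓
3: Box not q is F, Diamond (p or not q) is F. ✓
4: Box not q is F, Diamond (p or not q) is T. ✓
5: Box not q is T, Diamond (p or not q) is T. ✓
6: Box not q is T, Diamond (p or not q) is F. ✗
7: Box not q is T, Diamond (p or not q) is F. ✗
8: Box not q is T, Diamond (p or not q) is F. ✗
Satisfying worlds: {1, 2, 3, 4, 5}.

5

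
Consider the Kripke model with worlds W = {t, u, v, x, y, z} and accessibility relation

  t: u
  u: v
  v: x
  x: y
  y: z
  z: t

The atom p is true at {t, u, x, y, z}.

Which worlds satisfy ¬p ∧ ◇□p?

{v}

t: ¬p is F, ◇□p is F. ✗
u: ¬p is F, ◇□p is T. ✗
v: ¬p is T, ◇□p is T. ✓
x: ¬p is F, ◇□p is T. ✗
y: ¬p is F, ◇□p is T. ✗
z: ¬p is F, ◇□p is T. ✗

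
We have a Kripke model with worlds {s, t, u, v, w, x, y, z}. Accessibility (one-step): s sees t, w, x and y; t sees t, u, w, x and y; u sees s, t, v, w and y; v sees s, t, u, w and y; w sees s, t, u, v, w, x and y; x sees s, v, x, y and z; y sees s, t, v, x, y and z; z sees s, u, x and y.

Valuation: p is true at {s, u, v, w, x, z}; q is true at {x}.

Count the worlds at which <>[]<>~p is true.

8

s: successors {t, w, x, y}; []<>~p there: t:T, w:T, x:T, y:T. ✓
t: successors {t, u, w, x, y}; []<>~p there: t:T, u:T, w:T, x:T, y:T. ✓
u: successors {s, t, v, w, y}; []<>~p there: s:T, t:T, v:T, w:T, y:T. ✓
v: successors {s, t, u, w, y}; []<>~p there: s:T, t:T, u:T, w:T, y:T. ✓
w: successors {s, t, u, v, w, x, y}; []<>~p there: s:T, t:T, u:T, v:T, w:T, x:T, y:T. ✓
x: successors {s, v, x, y, z}; []<>~p there: s:T, v:T, x:T, y:T, z:T. ✓
y: successors {s, t, v, x, y, z}; []<>~p there: s:T, t:T, v:T, x:T, y:T, z:T. ✓
z: successors {s, u, x, y}; []<>~p there: s:T, u:T, x:T, y:T. ✓
Satisfying worlds: {s, t, u, v, w, x, y, z}.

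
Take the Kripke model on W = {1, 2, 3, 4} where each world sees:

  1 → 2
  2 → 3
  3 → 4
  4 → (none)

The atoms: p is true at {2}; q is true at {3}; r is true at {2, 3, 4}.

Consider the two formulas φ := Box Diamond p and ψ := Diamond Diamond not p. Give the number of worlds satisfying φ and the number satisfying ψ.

1 and 2

For Box Diamond p:
1: successors {2}; Diamond p there: 2:F. ✗
2: successors {3}; Diamond p there: 3:F. ✗
3: successors {4}; Diamond p there: 4:F. ✗
4: no successors, so Box Diamond p holds vacuously. ✓
— 1 world.
For Diamond Diamond not p:
1: successors {2}; Diamond not p there: 2:T. ✓
2: successors {3}; Diamond not p there: 3:T. ✓
3: successors {4}; Diamond not p there: 4:F. ✗
4: no successors, so Diamond Diamond not p fails. ✗
— 2 worlds.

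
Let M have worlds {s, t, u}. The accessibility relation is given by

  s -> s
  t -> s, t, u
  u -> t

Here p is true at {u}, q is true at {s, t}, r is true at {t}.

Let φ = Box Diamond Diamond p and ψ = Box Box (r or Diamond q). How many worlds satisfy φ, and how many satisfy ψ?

For Box Diamond Diamond p:
s: successors {s}; Diamond Diamond p there: s:F. ✗
t: successors {s, t, u}; Diamond Diamond p there: s:F, t:T, u:T. ✗
u: successors {t}; Diamond Diamond p there: t:T. ✓
— 1 world.
For Box Box (r or Diamond q):
s: successors {s}; Box (r or Diamond q) there: s:T. ✓
t: successors {s, t, u}; Box (r or Diamond q) there: s:T, t:T, u:T. ✓
u: successors {t}; Box (r or Diamond q) there: t:T. ✓
— 3 worlds.

1 and 3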